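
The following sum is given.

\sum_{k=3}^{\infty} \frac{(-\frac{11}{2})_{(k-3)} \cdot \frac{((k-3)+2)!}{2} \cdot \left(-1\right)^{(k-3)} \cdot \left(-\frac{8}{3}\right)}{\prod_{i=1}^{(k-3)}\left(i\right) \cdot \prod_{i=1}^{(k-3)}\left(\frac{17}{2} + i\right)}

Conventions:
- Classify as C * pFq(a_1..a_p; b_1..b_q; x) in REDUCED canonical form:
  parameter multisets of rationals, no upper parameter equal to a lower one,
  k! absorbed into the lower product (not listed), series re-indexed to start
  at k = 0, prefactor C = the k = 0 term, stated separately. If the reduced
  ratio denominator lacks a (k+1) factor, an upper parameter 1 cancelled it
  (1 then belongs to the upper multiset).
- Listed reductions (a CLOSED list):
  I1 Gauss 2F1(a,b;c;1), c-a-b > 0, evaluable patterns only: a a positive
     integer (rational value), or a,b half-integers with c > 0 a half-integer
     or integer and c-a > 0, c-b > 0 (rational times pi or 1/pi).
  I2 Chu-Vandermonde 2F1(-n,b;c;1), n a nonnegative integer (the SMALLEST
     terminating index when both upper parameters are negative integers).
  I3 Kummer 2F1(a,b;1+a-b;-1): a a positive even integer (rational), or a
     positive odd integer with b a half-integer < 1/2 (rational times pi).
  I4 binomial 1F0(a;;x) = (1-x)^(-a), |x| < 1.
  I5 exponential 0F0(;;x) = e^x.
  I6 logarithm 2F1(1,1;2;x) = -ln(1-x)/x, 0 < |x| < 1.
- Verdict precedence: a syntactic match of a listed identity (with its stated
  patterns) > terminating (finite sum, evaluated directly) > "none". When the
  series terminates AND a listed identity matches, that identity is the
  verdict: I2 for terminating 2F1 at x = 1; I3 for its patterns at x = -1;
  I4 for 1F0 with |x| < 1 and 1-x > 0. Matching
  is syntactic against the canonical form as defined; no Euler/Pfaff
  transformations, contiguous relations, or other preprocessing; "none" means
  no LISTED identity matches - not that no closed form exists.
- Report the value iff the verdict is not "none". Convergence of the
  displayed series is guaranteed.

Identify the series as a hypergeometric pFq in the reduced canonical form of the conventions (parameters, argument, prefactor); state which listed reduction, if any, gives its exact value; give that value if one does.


Classification (C = -\frac{8}{3}): 2F1 with upper {-\frac{11}{2}, 3}, lower {\frac{19}{2}}, argument x = -1. Verdict: Kummer's theorem (I3) matches (x = -1; c = \frac{19}{2} equals 1+a-b for upper {-\frac{11}{2}, 3}: listed pattern). Exact value: \left(-\frac{36465}{8192}\right) \cdot \pi.

First insight: t_0 being -\frac{8}{3}, the factorial ratio (prefactor -8/3) (k+a-1)!/(a-1)! is a rising factorial (a)_k.
Adjacent-term ratio: r(k) = -1 * (k-\frac{11}{2}) (k+3) / [(k+\frac{19}{2}) (k+1)] - rational in k. x = -1; t_0 = -\frac{8}{3}; negate the roots.


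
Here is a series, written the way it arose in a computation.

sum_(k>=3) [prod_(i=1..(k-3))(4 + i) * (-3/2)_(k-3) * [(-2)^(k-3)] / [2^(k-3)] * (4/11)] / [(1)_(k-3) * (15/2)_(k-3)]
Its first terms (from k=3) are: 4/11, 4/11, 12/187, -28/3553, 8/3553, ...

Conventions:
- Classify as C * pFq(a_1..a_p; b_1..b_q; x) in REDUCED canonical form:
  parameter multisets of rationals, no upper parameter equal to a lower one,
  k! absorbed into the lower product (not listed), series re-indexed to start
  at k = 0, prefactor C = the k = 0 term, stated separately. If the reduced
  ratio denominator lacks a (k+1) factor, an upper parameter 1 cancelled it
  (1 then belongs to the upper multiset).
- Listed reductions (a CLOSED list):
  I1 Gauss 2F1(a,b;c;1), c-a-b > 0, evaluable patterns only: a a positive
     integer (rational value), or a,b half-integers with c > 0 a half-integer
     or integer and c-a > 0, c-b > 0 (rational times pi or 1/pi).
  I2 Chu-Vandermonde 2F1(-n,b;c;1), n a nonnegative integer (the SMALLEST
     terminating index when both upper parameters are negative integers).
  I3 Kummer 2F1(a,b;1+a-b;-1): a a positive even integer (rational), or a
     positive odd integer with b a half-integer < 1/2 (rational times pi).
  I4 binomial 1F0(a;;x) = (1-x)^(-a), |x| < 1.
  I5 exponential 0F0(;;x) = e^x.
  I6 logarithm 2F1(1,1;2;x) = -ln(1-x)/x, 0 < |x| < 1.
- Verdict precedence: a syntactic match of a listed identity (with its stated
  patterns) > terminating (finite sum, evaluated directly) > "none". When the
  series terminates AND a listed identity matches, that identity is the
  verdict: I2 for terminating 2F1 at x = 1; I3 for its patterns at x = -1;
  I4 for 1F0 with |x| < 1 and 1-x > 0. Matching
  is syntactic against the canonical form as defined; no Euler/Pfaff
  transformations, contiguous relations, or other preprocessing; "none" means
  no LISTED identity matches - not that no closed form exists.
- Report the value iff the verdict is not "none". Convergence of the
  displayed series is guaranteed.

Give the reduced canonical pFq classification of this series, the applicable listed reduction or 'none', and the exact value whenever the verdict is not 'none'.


Reduced: x = -1, 2F1, upper = {-3/2, 5}, lower = {15/2}, C = 4/11. Verdict (x = -1): the Kummer evaluation I3 applies (x = -1; c = 15/2 equals 1+a-b for upper {-3/2, 5}: listed pattern). Value: (4095/16384) * pi.

Key step: t_0 = 4/11 here, and (1)_k (C = 4/11) is k! itself.
Adjacent-term ratio: r(k) = (-1) * (k-3/2) (k+5) / [(k+15/2) (k+1)] - rational in k, leading ratio (-1); with t_0 = 4/11, classification follows.


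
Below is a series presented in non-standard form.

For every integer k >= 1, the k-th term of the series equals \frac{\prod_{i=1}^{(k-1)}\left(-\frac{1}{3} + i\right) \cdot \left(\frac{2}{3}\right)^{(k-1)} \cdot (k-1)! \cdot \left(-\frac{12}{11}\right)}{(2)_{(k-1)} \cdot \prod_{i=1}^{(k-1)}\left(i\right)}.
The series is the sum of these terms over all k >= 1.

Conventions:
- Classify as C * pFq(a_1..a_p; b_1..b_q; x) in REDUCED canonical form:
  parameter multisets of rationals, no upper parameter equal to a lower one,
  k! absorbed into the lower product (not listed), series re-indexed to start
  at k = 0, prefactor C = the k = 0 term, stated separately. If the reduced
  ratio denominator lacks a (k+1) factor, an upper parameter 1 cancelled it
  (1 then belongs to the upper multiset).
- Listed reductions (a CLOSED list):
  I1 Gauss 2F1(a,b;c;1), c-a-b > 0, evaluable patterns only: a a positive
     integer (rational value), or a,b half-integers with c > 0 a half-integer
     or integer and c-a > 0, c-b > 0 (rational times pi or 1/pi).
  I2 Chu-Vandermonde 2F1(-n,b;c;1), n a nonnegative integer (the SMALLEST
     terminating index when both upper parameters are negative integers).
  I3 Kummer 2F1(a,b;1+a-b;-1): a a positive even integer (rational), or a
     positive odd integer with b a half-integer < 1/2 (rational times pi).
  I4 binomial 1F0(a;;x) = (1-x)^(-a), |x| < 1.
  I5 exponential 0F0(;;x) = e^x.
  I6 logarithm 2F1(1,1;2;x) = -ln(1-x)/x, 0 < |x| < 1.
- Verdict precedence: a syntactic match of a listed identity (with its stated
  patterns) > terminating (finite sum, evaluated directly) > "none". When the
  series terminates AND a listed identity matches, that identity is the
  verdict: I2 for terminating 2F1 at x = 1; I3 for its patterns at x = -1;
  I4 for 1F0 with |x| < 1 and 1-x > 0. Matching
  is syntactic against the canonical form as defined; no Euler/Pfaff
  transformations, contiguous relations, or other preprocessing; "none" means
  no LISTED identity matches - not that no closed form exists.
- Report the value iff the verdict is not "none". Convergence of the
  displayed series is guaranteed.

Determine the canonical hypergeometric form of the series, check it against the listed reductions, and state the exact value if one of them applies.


Reduced: x = \frac{2}{3}, 2F1, upper = {\frac{2}{3}, 1}, lower = {2}, C = -\frac{12}{11}. Verdict: none. Every listed pattern misses the 2F1 form at \frac{2}{3}, upper {\frac{2}{3}, 1}.

Key step: from the first term -\frac{12}{11}: the product of the first k integers (C = -12/11, x = 2/3) is k!.
Adjacent-term ratio: r(k) = \frac{2}{3} * (k+\frac{2}{3}) (k+1) / [(k+2) (k+1)] - rational; roots negated = parameters, x = \frac{2}{3}, C = -\frac{12}{11}.


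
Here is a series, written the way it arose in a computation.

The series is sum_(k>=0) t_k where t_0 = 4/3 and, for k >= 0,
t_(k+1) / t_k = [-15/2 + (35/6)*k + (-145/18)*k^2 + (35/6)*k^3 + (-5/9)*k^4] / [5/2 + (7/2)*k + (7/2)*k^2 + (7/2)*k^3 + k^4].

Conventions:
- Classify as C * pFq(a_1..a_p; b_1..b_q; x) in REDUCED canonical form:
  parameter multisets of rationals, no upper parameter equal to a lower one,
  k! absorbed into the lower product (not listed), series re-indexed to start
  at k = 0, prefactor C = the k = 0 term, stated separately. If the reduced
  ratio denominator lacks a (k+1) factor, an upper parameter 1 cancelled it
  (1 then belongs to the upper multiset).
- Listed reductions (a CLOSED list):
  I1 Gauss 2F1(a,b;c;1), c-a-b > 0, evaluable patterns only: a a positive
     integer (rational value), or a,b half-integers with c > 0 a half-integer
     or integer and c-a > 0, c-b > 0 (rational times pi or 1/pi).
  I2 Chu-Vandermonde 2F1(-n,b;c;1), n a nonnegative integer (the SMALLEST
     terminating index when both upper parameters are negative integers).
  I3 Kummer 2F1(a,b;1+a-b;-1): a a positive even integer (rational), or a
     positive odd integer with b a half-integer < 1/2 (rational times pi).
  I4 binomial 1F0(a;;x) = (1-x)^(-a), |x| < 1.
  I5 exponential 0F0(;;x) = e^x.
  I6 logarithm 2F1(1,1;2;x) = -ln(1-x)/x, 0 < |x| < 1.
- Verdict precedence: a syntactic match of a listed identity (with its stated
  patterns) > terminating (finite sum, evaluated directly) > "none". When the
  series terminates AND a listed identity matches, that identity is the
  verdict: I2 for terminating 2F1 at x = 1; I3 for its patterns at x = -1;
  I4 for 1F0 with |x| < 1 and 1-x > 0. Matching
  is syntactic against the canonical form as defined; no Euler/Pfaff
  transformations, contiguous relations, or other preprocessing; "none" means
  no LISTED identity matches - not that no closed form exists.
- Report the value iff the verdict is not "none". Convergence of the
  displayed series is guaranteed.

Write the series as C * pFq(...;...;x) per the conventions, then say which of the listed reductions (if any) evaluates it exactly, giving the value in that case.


Structural cue: with t_0 = 4/3, the expanded ratio factors over Q; C = 4/3, x = -5/9, roots give parameters.
Consecutive-term ratio: r(k) = (-5/9) * (k-9) (k-3/2) / [(k+5/2) (k+1)] - rational in k. x = (-5/9); t_0 = 4/3; negate the roots.

The series (x = -5/9) is 2F1: upper {-9, -3/2}, lower {5/2}, prefactor 4/3. Verdict: terminating - no listed pattern fits, but -9 in the upper list cuts the series at k = 9; direct evaluation. Sum: -436562327074816/375785864294841.


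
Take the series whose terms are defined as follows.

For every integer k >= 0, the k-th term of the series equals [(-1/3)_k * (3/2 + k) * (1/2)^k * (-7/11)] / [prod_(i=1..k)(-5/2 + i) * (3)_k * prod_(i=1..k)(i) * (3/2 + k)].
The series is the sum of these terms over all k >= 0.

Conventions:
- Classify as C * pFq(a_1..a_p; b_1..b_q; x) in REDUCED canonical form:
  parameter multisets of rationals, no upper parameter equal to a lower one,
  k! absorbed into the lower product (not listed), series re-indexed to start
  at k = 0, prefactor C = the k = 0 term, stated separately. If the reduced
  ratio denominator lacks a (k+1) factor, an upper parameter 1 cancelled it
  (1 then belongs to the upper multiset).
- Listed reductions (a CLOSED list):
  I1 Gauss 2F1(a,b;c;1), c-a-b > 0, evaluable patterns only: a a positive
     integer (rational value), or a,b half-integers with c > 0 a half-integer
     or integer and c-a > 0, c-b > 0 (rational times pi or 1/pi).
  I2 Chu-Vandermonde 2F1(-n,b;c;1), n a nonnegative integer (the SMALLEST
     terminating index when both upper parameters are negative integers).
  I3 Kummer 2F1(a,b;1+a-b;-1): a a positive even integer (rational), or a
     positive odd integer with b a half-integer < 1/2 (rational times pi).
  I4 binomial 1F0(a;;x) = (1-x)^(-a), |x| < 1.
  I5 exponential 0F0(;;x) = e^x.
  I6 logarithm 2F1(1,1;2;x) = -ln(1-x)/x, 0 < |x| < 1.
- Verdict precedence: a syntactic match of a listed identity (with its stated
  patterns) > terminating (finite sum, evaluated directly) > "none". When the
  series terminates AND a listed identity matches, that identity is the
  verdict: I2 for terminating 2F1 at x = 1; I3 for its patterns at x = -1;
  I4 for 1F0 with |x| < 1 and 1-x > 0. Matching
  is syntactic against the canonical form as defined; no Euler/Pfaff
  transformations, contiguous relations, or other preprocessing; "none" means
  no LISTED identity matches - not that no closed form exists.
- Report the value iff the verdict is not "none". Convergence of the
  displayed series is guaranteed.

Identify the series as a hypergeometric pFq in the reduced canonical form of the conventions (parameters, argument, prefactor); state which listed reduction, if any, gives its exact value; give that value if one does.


x = 1/2 here; the reduced form reads 1F2, upper {-1/3}, lower {-3/2, 3}, C = -7/11. Verdict: none - this 1F2 at x = 1/2 matches no listed pattern, and upper {-1/3} holds no stopper.

Key step: x = (1/2) and the product of the first k integers (C = -7/11, x = 1/2) is k!.
Term ratio: r(k) = (1/2) * (k-1/3) / [(k-3/2) (k+3) (k+1)] - rational in k, leading ratio (1/2); with t_0 = -7/11, classification follows.


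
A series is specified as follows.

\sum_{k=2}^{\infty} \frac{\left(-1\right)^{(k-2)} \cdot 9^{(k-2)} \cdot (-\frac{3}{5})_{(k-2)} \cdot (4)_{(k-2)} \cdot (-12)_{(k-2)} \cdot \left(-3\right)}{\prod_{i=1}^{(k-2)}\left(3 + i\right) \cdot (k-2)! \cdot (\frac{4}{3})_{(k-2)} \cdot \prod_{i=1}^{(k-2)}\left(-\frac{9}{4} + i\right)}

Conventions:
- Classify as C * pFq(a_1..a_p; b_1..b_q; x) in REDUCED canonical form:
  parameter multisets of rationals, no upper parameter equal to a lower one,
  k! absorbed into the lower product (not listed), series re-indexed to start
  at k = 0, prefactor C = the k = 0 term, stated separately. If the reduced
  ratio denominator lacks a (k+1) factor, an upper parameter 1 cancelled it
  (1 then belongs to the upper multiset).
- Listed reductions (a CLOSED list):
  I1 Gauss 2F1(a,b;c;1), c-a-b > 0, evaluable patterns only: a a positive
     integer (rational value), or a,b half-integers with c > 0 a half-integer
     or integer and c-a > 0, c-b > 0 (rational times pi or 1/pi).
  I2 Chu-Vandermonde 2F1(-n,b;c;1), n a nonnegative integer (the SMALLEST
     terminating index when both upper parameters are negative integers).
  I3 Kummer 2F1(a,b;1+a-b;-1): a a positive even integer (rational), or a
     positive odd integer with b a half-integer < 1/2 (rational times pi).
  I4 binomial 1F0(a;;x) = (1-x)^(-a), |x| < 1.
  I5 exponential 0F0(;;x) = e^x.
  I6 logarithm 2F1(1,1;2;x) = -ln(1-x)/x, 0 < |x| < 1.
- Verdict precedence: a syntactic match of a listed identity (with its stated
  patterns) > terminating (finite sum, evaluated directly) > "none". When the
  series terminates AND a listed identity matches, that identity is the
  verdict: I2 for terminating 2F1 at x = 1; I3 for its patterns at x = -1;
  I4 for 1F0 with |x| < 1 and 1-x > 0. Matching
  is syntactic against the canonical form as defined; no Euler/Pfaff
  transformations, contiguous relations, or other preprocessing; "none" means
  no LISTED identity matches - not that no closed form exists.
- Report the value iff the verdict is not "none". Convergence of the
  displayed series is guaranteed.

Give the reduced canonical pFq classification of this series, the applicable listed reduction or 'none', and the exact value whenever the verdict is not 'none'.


Key observation: t_0 being -3, the lower running product (C = -3) is a rising factorial.
Term ratio: r(k) = -9 * (k-12) (k-\frac{3}{5}) / [(k-\frac{5}{4}) (k+\frac{4}{3}) (k+1)] - rational in k. x = -9; t_0 = -3; negate the roots.

Prefactor -3, argument -9: 2F2 with upper {-12, -\frac{3}{5}} over lower {-\frac{5}{4}, \frac{4}{3}}. Verdict: terminating (-12 upstairs). 13 nonzero terms in all; added directly. Value: \frac{2567678647257281798252337562737}{213280240177154541015625}.


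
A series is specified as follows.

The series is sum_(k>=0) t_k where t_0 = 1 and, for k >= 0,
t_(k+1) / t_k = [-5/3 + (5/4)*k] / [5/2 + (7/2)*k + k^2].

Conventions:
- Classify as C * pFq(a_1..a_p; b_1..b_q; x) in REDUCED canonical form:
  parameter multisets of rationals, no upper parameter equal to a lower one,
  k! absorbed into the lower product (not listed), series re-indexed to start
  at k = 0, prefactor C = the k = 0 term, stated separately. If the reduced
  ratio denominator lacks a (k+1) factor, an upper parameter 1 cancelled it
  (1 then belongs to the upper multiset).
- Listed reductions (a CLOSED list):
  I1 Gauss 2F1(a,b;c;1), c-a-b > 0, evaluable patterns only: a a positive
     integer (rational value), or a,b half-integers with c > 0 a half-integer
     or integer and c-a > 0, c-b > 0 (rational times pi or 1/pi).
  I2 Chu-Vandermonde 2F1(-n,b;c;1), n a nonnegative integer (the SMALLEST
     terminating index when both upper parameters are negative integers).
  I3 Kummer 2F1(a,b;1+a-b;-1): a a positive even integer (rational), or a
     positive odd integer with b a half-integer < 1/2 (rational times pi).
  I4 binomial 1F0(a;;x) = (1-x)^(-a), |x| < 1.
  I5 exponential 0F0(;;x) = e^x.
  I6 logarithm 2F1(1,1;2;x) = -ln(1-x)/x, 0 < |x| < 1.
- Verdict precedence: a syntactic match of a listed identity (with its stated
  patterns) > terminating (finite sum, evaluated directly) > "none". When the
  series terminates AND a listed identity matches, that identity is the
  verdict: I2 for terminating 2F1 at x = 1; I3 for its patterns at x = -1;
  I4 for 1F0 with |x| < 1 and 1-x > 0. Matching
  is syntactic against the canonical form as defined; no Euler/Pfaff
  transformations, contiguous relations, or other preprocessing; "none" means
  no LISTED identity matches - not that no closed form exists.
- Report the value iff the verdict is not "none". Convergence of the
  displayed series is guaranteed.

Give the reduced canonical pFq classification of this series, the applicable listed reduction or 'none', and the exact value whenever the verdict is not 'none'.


x = 5/4 here; the reduced form reads 1F1, upper {-4/3}, lower {5/2}, C = 1. Verdict: none here - no I1-I6 shape fits x = 5/4 with lower {5/2}.

Key step: with t_0 = 1, the expanded ratio factors over Q; C = 1, x = 5/4, roots give parameters.
Term ratio: r(k) = (5/4) * (k-4/3) / [(k+5/2) (k+1)] - rational in k, leading ratio (5/4); with t_0 = 1, classification follows.


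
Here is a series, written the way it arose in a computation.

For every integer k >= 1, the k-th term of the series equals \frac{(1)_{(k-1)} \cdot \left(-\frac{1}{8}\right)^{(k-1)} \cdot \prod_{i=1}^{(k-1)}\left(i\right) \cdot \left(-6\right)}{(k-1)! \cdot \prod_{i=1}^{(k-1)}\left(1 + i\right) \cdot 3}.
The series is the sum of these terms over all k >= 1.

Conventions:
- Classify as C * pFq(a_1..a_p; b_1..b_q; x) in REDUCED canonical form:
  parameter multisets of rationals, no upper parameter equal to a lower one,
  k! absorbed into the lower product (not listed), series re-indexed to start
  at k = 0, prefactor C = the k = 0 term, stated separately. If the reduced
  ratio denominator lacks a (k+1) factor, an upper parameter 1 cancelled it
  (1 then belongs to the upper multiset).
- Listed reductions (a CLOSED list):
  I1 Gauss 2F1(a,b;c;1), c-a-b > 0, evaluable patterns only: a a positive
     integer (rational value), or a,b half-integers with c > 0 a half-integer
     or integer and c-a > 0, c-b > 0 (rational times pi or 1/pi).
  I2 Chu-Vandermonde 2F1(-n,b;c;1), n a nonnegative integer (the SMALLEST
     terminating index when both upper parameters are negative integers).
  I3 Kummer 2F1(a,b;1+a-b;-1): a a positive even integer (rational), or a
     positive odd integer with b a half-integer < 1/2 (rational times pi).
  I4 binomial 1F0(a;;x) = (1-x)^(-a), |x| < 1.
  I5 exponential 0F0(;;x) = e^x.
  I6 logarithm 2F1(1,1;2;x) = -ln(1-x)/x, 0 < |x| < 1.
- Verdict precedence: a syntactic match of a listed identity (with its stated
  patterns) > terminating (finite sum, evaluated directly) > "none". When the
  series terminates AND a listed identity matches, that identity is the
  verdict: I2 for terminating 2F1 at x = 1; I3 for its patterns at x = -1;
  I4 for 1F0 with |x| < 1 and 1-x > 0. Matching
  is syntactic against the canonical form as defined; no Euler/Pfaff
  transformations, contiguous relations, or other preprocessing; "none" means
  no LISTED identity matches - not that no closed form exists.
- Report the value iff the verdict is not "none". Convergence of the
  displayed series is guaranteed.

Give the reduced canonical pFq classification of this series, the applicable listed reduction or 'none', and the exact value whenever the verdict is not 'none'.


Structural cue: x = -\frac{1}{8} and the constant factors (C = -2, x = -1/8) combine into one prefactor.
Term ratio: r(k) = -\frac{1}{8} * (k+1) (k+1) / [(k+2) (k+1)] - rational in k. x = -\frac{1}{8}; t_0 = -2; negate the roots.

This is -2 * 2F1(1, 1; 2; -\frac{1}{8}) in reduced canonical form. Verdict: logarithm (I6) fires (the logarithm: parameters (1,1;2), x = -\frac{1}{8}). Hence: \left(-16\right) \cdot \ln\left(\frac{9}{8}\right).


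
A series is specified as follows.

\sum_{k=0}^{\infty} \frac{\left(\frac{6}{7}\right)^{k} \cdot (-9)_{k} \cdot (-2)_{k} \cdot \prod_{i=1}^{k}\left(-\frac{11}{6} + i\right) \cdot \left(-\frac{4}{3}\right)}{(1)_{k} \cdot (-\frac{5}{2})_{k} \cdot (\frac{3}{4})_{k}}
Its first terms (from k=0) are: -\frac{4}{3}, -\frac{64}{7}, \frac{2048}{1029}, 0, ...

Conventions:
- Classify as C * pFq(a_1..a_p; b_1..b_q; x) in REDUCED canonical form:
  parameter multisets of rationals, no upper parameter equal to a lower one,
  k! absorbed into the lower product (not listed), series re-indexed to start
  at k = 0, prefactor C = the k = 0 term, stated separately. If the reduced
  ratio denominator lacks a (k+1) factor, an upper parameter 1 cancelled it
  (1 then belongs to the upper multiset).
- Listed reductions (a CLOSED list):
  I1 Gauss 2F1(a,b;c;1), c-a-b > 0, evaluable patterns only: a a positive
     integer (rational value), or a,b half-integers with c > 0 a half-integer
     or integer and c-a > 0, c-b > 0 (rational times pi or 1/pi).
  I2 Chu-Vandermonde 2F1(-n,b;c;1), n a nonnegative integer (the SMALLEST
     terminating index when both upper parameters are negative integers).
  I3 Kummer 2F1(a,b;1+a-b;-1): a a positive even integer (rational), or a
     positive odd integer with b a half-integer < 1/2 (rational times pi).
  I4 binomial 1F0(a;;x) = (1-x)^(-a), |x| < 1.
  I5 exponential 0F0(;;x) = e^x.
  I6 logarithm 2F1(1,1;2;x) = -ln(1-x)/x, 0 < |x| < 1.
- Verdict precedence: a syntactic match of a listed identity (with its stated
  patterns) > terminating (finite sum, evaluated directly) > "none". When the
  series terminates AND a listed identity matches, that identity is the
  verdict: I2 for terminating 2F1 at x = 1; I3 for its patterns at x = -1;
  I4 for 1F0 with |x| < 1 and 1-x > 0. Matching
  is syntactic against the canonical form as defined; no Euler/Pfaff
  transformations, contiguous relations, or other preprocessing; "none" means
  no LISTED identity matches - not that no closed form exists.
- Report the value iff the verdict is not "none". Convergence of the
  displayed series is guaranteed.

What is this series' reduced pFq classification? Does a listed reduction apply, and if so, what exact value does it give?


Prefactor -\frac{4}{3}, argument \frac{6}{7}: 3F2 with upper {-9, -2, -\frac{5}{6}} over lower {-\frac{5}{2}, \frac{3}{4}}. Verdict: terminating - the sum ends at index 2 because -2 is a negative integer; exact evaluation follows. Value: -\frac{8732}{1029}.

Key step: t_0 = -\frac{4}{3} here, and (1)_k (C = -4/3, x = 6/7) is k! itself.
Term ratio: r(k) = \frac{6}{7} * (k-9) (k-2) (k-\frac{5}{6}) / [(k-\frac{5}{2}) (k+\frac{3}{4}) (k+1)] - poly over poly, x = \frac{6}{7} from leading terms; C = -\frac{4}{3} at k = 0.


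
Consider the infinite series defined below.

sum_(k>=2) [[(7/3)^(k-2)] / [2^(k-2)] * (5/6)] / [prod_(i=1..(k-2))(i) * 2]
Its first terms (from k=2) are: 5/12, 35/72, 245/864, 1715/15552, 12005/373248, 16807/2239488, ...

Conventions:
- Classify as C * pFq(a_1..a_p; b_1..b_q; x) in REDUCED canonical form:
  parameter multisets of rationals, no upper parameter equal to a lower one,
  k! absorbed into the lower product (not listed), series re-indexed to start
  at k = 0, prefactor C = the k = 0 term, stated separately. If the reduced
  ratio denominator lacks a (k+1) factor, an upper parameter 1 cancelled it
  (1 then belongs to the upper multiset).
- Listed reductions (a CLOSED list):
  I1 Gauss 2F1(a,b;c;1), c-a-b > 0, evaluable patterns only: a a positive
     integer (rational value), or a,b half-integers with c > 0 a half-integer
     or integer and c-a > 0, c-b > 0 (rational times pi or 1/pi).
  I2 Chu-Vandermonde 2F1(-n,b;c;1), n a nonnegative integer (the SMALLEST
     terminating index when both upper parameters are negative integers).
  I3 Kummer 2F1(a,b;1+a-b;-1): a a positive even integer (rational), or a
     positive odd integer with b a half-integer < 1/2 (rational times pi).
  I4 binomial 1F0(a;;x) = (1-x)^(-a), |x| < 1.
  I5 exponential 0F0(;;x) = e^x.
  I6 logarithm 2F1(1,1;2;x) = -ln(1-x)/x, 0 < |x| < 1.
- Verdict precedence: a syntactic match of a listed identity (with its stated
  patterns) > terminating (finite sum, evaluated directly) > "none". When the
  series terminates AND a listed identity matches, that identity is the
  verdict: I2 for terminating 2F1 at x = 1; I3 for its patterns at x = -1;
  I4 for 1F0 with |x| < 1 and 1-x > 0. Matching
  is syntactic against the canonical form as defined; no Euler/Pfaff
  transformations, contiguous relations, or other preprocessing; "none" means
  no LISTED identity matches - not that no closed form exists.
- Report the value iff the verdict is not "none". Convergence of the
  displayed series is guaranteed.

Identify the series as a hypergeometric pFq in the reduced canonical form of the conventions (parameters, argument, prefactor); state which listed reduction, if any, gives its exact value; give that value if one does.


The series (x = 7/6) is 0F0: upper {-}, lower {-}, prefactor 5/12. Verdict (x = 7/6): the I5 exponential reduction applies (the 0F0 exponential series at x = 7/6). Hence: (5/12) * e^(7/6).

Key step: t_0 = 5/12 here, and the constant factors (prefactor 5/12) combine into one prefactor.
Ratio: r(k) = (7/6) * 1 / [(k+1)] - rational in k. x = (7/6); t_0 = 5/12; negate the roots.


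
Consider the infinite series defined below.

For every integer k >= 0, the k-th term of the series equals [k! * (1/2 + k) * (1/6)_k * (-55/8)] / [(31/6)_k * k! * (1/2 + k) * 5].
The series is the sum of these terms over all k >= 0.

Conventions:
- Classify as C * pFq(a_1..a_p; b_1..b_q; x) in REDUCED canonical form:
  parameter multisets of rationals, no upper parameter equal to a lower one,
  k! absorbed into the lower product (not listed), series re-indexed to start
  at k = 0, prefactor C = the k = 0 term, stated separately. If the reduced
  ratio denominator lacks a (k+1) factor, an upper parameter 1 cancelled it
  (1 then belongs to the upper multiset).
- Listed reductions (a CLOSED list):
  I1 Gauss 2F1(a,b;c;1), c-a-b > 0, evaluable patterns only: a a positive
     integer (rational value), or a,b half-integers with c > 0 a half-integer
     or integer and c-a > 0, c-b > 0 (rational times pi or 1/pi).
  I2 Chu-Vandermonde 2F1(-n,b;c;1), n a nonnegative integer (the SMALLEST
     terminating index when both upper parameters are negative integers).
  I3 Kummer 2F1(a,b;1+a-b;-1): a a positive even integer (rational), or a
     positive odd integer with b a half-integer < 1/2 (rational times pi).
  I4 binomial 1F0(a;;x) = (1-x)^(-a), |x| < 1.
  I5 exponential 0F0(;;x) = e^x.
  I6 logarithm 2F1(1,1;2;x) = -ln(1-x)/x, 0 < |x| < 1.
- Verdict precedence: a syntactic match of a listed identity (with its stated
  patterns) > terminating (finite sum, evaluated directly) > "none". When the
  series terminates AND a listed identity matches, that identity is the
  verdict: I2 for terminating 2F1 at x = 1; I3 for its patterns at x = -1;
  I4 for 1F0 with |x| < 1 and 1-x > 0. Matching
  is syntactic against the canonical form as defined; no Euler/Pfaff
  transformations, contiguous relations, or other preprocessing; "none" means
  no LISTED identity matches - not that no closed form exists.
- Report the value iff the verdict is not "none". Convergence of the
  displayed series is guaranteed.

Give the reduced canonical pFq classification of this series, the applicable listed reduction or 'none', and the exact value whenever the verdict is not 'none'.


The series (x = 1) is 2F1: upper {1/6, 1}, lower {31/6}, prefactor -11/8. Verdict at x = 1: Gauss (I1, integer-parameter pattern) matches (x = 1: the Gamma ratio telescopes since c-a-b = 4 > 0 and a = 1 in Z>0). Hence: -275/192.

Key observation: t_0 = -11/8 here, and the constant factors (C = -11/8, x = 1) combine into one prefactor.
Adjacent-term ratio: r(k) = 1 * (k+1/6) (k+1) / [(k+31/6) (k+1)] - poly over poly, x = 1 from leading terms; C = -11/8 at k = 0.


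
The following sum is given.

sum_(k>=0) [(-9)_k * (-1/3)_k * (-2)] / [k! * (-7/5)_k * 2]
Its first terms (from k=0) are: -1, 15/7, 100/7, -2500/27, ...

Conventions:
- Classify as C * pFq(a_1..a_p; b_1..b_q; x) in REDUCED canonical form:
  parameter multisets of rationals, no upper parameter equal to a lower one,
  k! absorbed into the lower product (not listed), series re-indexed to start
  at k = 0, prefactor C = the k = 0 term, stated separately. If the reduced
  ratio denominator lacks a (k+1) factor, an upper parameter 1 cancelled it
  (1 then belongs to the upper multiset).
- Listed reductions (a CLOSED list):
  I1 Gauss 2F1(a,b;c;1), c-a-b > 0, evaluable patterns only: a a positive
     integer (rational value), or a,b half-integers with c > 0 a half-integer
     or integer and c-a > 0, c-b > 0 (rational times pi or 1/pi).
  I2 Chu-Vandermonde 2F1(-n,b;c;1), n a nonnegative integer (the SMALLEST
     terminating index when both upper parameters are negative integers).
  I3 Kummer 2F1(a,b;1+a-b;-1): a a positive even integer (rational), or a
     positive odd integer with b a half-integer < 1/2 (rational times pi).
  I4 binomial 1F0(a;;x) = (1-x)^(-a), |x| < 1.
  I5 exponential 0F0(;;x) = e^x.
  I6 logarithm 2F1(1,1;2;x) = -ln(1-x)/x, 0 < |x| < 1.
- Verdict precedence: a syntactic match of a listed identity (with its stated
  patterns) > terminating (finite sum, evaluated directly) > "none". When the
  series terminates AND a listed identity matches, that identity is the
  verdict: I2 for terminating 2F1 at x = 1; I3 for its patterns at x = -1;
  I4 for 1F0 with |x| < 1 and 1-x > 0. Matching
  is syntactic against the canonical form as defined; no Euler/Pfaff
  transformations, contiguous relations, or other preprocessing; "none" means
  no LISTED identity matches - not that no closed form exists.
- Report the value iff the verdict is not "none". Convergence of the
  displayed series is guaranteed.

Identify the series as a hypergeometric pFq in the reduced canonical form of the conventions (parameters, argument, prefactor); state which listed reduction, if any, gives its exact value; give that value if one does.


The series (x = 1) is 2F1: upper {-9, -1/3}, lower {-7/5}, prefactor -1. Verdict at x = 1: Chu-Vandermonde (I2) matches (terminating 2F1 at x = 1 with n = 9, b = -1/3, c = -7/5). Value: -90149168/256686003.

Key observation: x = 1 and the constant factors (C = -1) combine into one prefactor.
Step ratio: r(k) = 1 * (k-9) (k-1/3) / [(k-7/5) (k+1)] - rational; roots negated = parameters, x = 1, C = -1.


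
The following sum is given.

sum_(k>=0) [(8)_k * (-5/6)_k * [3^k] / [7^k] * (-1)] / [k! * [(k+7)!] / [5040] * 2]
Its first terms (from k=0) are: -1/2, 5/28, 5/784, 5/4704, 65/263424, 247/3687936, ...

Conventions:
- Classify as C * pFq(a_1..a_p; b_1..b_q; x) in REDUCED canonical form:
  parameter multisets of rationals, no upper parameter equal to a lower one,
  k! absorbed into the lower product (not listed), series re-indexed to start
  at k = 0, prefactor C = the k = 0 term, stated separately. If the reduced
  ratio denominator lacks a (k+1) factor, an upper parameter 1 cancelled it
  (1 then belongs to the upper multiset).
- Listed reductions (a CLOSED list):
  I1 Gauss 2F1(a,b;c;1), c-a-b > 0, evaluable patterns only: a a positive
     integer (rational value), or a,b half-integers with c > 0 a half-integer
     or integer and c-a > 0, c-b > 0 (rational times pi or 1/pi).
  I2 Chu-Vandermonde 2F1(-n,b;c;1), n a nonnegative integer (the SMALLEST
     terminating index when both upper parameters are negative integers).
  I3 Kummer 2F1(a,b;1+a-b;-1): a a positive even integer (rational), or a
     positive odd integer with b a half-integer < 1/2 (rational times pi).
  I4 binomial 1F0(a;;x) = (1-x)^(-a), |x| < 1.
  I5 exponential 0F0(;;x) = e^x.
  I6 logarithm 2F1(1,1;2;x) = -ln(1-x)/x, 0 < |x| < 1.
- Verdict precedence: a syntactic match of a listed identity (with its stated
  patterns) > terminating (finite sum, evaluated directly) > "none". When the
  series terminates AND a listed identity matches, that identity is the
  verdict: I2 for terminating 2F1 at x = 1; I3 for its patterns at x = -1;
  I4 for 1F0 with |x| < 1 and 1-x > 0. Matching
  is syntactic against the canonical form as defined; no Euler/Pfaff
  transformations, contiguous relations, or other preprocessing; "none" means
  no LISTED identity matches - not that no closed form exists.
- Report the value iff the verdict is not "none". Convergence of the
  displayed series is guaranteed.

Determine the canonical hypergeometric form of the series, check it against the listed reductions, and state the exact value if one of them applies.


x = 3/7 here; the reduced form reads 1F0, upper {-5/6}, lower {-}, C = -1/2. Verdict at x = 3/7: binomial (I4) matches (the 1F0 binomial series: exponent 5/6, x = 3/7). Its exact value is (-1/2) * (4/7)^(5/6).

Structural cue: x = (3/7) and the constant factors (C = -1/2) combine into one prefactor.
Ratio: r(k) = (3/7) * (k-5/6) / [(k+1)] ; factor over Q: parameters, x = (3/7), and C = -1/2.


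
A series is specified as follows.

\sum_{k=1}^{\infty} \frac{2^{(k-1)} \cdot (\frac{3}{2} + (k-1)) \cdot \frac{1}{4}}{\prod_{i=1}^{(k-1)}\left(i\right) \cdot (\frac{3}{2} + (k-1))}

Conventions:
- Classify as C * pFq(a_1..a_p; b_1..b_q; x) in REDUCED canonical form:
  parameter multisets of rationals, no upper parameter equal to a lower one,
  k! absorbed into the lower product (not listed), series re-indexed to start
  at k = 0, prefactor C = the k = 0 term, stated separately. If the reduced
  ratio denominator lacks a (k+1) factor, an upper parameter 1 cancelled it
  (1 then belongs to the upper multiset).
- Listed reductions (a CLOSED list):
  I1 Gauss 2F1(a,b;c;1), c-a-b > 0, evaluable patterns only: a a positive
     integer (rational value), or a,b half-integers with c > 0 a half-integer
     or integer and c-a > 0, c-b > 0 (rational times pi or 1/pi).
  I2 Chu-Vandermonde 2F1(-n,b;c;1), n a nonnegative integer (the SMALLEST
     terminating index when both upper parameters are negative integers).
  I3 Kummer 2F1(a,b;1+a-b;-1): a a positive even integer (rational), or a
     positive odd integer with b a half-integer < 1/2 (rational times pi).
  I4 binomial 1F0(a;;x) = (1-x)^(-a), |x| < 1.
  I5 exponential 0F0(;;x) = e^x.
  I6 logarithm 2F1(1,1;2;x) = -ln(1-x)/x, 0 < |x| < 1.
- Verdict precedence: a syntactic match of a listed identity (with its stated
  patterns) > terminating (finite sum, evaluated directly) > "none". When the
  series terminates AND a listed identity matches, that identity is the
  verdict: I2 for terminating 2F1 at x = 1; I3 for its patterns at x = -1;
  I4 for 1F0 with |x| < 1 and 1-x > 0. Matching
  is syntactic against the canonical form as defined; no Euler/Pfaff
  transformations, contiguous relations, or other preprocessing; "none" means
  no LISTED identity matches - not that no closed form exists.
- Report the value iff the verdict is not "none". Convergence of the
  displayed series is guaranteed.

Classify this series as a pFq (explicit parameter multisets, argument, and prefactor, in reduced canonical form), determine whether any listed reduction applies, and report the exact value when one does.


x = 2 here; the reduced form reads 0F0, upper {-}, lower {-}, C = \frac{1}{4}. Verdict: this is the exponential series (I5) (the 0F0 exponential series at x = 2). Value: \frac{1}{4} \cdot e^{2}.

Key step: with t_0 = \frac{1}{4}, striking the common factor k + 3/2 reduces the term (C = 1/4).
Consecutive-term ratio: r(k) = 2 * 1 / [(k+1)] - rational in k, leading ratio 2; with t_0 = \frac{1}{4}, classification follows.


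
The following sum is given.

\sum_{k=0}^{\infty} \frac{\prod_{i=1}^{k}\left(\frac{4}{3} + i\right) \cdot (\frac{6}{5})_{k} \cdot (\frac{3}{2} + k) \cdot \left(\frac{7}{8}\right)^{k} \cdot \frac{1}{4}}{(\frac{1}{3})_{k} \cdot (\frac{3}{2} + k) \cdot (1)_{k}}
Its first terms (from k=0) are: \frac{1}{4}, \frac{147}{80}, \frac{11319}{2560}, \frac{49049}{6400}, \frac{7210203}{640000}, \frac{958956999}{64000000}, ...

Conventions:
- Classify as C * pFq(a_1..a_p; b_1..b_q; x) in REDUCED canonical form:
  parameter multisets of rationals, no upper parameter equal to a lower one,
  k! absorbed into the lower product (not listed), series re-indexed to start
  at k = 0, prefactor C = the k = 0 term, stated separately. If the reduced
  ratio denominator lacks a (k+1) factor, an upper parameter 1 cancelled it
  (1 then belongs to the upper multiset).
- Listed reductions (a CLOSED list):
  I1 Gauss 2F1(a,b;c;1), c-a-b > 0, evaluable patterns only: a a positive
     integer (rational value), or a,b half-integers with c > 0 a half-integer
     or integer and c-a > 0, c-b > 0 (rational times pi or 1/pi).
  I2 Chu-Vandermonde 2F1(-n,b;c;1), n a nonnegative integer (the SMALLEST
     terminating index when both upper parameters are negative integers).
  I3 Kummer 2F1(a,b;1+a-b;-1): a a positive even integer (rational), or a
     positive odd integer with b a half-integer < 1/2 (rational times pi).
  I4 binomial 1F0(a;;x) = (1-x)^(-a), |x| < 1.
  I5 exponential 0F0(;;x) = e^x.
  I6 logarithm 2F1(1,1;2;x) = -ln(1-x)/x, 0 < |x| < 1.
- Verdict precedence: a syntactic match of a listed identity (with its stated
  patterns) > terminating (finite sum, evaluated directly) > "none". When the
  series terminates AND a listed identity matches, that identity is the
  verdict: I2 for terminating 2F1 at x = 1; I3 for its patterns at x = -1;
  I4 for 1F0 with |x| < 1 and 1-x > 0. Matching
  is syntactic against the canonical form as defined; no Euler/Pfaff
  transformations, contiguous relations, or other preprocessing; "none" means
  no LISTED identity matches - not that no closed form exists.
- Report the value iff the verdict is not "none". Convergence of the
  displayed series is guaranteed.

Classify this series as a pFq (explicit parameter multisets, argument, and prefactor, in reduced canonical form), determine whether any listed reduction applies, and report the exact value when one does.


x = \frac{7}{8} here; the reduced form reads 2F1, upper {\frac{6}{5}, \frac{7}{3}}, lower {\frac{1}{3}}, C = \frac{1}{4}. Verdict: none (x = \frac{7}{8}): each listed identity misses the multisets {\frac{6}{5}, \frac{7}{3}} ; {\frac{1}{3}}.

First insight: x = \frac{7}{8} and the running product (C = 1/4, x = 7/8) telescopes to a rising factorial.
Consecutive-term ratio: r(k) = \frac{7}{8} * (k+\frac{6}{5}) (k+\frac{7}{3}) / [(k+\frac{1}{3}) (k+1)] - rational in k, leading ratio \frac{7}{8}; with t_0 = \frac{1}{4}, classification follows.


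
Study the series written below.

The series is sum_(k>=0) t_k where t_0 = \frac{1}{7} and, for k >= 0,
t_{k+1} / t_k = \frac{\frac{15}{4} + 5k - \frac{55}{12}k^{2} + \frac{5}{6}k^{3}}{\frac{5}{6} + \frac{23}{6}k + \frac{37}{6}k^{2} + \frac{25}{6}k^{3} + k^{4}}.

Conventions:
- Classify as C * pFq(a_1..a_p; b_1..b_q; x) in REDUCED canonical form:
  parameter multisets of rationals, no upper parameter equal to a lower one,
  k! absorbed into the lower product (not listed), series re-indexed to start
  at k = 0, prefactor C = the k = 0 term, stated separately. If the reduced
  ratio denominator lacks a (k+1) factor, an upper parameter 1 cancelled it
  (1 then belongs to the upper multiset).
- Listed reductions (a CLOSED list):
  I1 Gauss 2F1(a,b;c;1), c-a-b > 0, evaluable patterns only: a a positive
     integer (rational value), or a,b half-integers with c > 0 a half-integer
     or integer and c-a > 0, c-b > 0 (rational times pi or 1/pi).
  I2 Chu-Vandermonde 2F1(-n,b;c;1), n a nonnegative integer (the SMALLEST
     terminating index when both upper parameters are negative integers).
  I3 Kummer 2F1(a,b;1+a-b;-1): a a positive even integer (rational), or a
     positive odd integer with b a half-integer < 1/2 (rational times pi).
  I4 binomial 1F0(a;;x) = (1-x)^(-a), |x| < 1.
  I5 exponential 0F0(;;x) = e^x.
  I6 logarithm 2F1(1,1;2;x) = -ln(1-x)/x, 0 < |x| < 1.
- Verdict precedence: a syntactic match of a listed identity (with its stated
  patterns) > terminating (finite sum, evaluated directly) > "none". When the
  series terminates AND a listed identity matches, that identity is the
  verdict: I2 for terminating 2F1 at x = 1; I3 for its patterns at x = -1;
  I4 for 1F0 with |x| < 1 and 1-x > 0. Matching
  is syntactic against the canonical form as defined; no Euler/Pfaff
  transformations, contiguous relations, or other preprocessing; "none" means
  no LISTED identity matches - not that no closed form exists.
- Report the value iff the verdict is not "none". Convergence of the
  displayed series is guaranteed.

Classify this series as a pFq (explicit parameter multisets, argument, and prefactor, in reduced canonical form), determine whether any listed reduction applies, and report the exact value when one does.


Reduced: x = \frac{5}{6}, 2F2, upper = {-3, -3}, lower = {1, \frac{5}{3}}, C = \frac{1}{7}. Verdict: terminating (-3 upstairs). 4 nonzero terms in all; added directly. Value: \frac{4887}{4928}.

Key step: with t_0 = \frac{1}{7}, factor the ratio over Q (C = 1/7): negated roots = parameters.
Step ratio: r(k) = \frac{5}{6} * (k-3) (k-3) / [(k+1) (k+\frac{5}{3}) (k+1)] - rational; roots negated = parameters, x = \frac{5}{6}, C = \frac{1}{7}.
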